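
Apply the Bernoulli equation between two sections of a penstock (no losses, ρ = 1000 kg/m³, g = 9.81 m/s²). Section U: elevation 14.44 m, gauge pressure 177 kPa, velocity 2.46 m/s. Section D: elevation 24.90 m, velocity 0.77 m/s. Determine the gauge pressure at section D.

P₂ ≈ 77.1 kPa

Pressure head at U: ψ₁ = P₁/(ρg) = 177×1000 / (1000 × 9.81) = 18.04 m.
Velocity heads: v₁²/2g = 2.46²/19.62 = 0.308 m; v₂²/2g = 0.77²/19.62 = 0.030 m.
Total head H = z₁ + ψ₁ + v₁²/2g = 14.44 + 18.04 + 0.308 = 32.79 m.
ψ₂ = H − z₂ − v₂²/2g = 32.79 − 24.90 − 0.030 = 7.86 m.
P₂ = ρgψ₂ = 1000 × 9.81 × 7.86 ≈ 77.1 kPa.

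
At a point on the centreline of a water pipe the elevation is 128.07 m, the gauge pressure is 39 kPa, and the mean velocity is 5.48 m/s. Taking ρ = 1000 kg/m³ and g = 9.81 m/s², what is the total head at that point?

h ≈ 133.58 m

Pressure head ψ = P/(ρg) = 39×1000 / (1000 × 9.81) = 3.98 m.
Velocity head = v²/(2g) = 5.48² / (2 × 9.81) = 1.531 m.
h = z + ψ + v²/(2g) = 128.07 + 3.98 + 1.531 = 133.58 m.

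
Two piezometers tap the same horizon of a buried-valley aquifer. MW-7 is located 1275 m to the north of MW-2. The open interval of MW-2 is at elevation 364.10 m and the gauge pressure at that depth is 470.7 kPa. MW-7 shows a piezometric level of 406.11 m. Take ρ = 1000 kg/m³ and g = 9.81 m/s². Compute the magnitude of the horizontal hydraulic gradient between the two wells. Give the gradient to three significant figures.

i ≈ 0.00468

Pressure head at MW-2: ψ = P/(ρg) = 470.7×1000 / (1000 × 9.81) = 47.98 m.
Total head at MW-2: h = z + ψ = 364.10 + 47.98 = 412.08 m.
Total head at MW-7: h = 406.11 m (water level in the piezometer is the total head).
Head difference: h(MW-2) − h(MW-7) = 412.08 − 406.11 = 5.97 m.
Hydraulic gradient: i = |Δh| / L = 5.97 / 1275 = 0.00468.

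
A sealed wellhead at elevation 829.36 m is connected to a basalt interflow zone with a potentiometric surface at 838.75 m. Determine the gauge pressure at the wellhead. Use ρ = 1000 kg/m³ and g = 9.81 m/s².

Head above the cap: Δh = 838.75 − 829.36 = 9.39 m.
P = ρgΔh = 1000 × 9.81 × 9.39 = 92116 Pa ≈ 92.1 kPa.

P ≈ 92.1 kPa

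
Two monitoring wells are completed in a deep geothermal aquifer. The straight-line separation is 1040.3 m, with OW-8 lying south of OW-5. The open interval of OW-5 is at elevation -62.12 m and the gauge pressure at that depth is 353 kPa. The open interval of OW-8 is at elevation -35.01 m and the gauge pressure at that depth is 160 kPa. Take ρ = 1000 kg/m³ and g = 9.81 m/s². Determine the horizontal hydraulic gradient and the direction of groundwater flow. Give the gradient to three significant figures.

i ≈ 0.00715; groundwater flows toward the north

Pressure head at OW-5: ψ = P/(ρg) = 353×1000 / (1000 × 9.81) = 35.98 m.
Total head at OW-5: h = z + ψ = -62.12 + 35.98 = -26.14 m.
Pressure head at OW-8: ψ = P/(ρg) = 160×1000 / (1000 × 9.81) = 16.31 m.
Total head at OW-8: h = z + ψ = -35.01 + 16.31 = -18.70 m.
Head difference: h(OW-5) − h(OW-8) = -26.14 − (-18.70) = -7.44 m.
Hydraulic gradient: i = |Δh| / L = 7.44 / 1040.3 = 0.00715.
Flow is from higher to lower head: from OW-8 toward OW-5, i.e. toward the north.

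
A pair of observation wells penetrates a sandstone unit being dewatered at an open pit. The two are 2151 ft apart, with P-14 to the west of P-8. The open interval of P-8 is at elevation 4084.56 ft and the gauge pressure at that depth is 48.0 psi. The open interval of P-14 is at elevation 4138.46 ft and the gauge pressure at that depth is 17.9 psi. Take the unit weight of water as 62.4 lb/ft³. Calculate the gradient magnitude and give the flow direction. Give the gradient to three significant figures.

i ≈ 0.00723; groundwater flows toward the west

Pressure head at P-8: ψ = 144·P/γ = 144 × 48.0 / 62.4 = 110.77 ft.
Total head at P-8: h = z + ψ = 4084.56 + 110.77 = 4195.33 ft.
Pressure head at P-14: ψ = 144·P/γ = 144 × 17.9 / 62.4 = 41.31 ft.
Total head at P-14: h = z + ψ = 4138.46 + 41.31 = 4179.77 ft.
Head difference: h(P-8) − h(P-14) = 4195.33 − 4179.77 = 15.56 ft.
Hydraulic gradient: i = |Δh| / L = 15.56 / 2151 = 0.00723.
Flow is from higher to lower head: from P-8 toward P-14, i.e. toward the west.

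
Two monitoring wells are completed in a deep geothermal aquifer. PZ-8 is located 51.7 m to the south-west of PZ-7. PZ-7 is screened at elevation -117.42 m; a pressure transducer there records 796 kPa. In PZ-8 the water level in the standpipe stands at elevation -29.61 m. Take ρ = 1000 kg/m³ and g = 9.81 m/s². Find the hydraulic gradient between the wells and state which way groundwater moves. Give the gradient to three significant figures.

i ≈ 0.129; groundwater flows toward the north-east

Pressure head at PZ-7: ψ = P/(ρg) = 796×1000 / (1000 × 9.81) = 81.14 m.
Total head at PZ-7: h = z + ψ = -117.42 + 81.14 = -36.28 m.
Total head at PZ-8: h = -29.61 m (water level in the piezometer is the total head).
Head difference: h(PZ-7) − h(PZ-8) = -36.28 − (-29.61) = -6.67 m.
Hydraulic gradient: i = |Δh| / L = 6.67 / 51.7 = 0.129.
Flow is from higher to lower head: from PZ-8 toward PZ-7, i.e. toward the north-east.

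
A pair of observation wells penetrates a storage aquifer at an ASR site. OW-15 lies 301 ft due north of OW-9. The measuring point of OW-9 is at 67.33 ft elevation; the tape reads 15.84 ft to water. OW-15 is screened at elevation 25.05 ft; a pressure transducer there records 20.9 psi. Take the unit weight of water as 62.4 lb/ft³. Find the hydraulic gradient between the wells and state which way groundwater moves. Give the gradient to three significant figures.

Total head at OW-9: h = 67.33 − 15.84 = 51.49 ft.
Pressure head at OW-15: ψ = 144·P/γ = 144 × 20.9 / 62.4 = 48.23 ft.
Total head at OW-15: h = z + ψ = 25.05 + 48.23 = 73.28 ft.
Head difference: h(OW-9) − h(OW-15) = 51.49 − 73.28 = -21.79 ft.
Hydraulic gradient: i = |Δh| / L = 21.79 / 301 = 0.0724.
Flow is from higher to lower head: from OW-15 toward OW-9, i.e. toward the south.

i ≈ 0.0724; groundwater flows toward the south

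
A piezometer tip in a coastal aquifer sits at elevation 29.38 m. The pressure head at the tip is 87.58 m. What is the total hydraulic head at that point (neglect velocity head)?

h = z + ψ = 29.38 + 87.58 = 116.96 m.

h ≈ 116.96 m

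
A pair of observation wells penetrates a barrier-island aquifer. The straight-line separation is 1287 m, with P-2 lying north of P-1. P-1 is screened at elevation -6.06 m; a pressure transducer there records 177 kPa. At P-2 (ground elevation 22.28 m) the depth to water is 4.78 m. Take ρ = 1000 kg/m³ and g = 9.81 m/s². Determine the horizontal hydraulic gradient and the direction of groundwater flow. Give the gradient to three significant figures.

i ≈ 0.00429; groundwater flows toward the south

Pressure head at P-1: ψ = P/(ρg) = 177×1000 / (1000 × 9.81) = 18.04 m.
Total head at P-1: h = z + ψ = -6.06 + 18.04 = 11.98 m.
Total head at P-2: h = 22.28 − 4.78 = 17.50 m.
Head difference: h(P-1) − h(P-2) = 11.98 − 17.50 = -5.52 m.
Hydraulic gradient: i = |Δh| / L = 5.52 / 1287 = 0.00429.
Flow is from higher to lower head: from P-2 toward P-1, i.e. toward the south.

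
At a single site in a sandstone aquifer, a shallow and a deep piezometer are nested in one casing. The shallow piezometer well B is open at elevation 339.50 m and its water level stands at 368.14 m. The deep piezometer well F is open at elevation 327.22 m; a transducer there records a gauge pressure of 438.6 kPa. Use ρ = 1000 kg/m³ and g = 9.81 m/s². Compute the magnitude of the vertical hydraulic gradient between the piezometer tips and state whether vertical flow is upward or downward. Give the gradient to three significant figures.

Total head at well B: h = 368.14 m (water level in the standpipe).
Pressure head at well F: ψ = P/(ρg) = 438.6×1000 / (1000 × 9.81) = 44.71 m.
Total head at well F: h = z + ψ = 327.22 + 44.71 = 371.93 m.
Δh = h(well B) − h(well F) = 368.14 − 371.93 = -3.79 m.
Vertical separation Δz = 339.50 − 327.22 = 12.28 m.
|i_v| = |Δh| / Δz = 3.79 / 12.28 = 0.309.
Head is higher in the deep piezometer, so vertical flow is upward (discharge condition).

|i_v| ≈ 0.309; vertical flow is upward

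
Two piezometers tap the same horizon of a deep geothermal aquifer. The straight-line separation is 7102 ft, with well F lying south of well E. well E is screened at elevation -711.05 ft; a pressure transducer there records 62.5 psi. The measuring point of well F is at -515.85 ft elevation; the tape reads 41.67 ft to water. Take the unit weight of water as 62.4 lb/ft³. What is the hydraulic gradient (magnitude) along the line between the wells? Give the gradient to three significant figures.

i ≈ 0.00131

Pressure head at well E: ψ = 144·P/γ = 144 × 62.5 / 62.4 = 144.23 ft.
Total head at well E: h = z + ψ = -711.05 + 144.23 = -566.82 ft.
Total head at well F: h = -515.85 − 41.67 = -557.52 ft.
Head difference: h(well E) − h(well F) = -566.82 − (-557.52) = -9.30 ft.
Hydraulic gradient: i = |Δh| / L = 9.30 / 7102 = 0.00131.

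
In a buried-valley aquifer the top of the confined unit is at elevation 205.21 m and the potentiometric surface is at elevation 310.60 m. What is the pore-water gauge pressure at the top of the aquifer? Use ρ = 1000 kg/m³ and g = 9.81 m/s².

P ≈ 1030 kPa

Pressure head at the aquifer top: ψ = h − z = 310.60 − 205.21 = 105.39 m.
P = ρgψ = 1000 × 9.81 × 105.39 = 1033876 Pa ≈ 1030 kPa.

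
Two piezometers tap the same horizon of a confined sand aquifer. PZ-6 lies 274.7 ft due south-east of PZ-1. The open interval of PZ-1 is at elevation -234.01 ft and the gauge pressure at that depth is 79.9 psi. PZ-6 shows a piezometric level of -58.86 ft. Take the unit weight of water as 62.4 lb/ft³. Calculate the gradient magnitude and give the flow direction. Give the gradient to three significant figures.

i ≈ 0.0336; groundwater flows toward the south-east

Pressure head at PZ-1: ψ = 144·P/γ = 144 × 79.9 / 62.4 = 184.38 ft.
Total head at PZ-1: h = z + ψ = -234.01 + 184.38 = -49.63 ft.
Total head at PZ-6: h = -58.86 ft (water level in the piezometer is the total head).
Head difference: h(PZ-1) − h(PZ-6) = -49.63 − (-58.86) = 9.23 ft.
Hydraulic gradient: i = |Δh| / L = 9.23 / 274.7 = 0.0336.
Flow is from higher to lower head: from PZ-1 toward PZ-6, i.e. toward the south-east.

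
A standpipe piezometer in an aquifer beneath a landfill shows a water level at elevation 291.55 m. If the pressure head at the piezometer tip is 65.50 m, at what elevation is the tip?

z = h − ψ = 291.55 − 65.50 = 226.05 m.

z ≈ 226.05 m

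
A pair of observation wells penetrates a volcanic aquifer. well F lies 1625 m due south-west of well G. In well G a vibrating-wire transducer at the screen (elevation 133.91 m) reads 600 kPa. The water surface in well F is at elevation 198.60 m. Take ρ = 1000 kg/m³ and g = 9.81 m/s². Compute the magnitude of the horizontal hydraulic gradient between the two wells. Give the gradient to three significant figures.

i ≈ 0.00217

Pressure head at well G: ψ = P/(ρg) = 600×1000 / (1000 × 9.81) = 61.16 m.
Total head at well G: h = z + ψ = 133.91 + 61.16 = 195.07 m.
Total head at well F: h = 198.60 m (water level in the piezometer is the total head).
Head difference: h(well G) − h(well F) = 195.07 − 198.60 = -3.53 m.
Hydraulic gradient: i = |Δh| / L = 3.53 / 1625 = 0.00217.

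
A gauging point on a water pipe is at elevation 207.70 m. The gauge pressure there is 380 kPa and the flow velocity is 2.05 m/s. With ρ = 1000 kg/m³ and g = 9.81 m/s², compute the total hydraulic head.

Pressure head ψ = P/(ρg) = 380×1000 / (1000 × 9.81) = 38.74 m.
Velocity head = v²/(2g) = 2.05² / (2 × 9.81) = 0.214 m.
h = z + ψ + v²/(2g) = 207.70 + 38.74 + 0.214 = 246.65 m.

h ≈ 246.65 m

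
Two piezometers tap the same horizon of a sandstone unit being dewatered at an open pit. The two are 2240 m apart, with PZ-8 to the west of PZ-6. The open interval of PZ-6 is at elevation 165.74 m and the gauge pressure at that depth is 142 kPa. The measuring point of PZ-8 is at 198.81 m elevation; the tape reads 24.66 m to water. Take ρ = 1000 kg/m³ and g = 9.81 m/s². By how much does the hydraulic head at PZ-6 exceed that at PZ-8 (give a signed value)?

Pressure head at PZ-6: ψ = P/(ρg) = 142×1000 / (1000 × 9.81) = 14.48 m.
Total head at PZ-6: h = z + ψ = 165.74 + 14.48 = 180.22 m.
Total head at PZ-8: h = 198.81 − 24.66 = 174.15 m.
Head difference: h(PZ-6) − h(PZ-8) = 180.22 − 174.15 = 6.07 m.

Δh ≈ 6.07 m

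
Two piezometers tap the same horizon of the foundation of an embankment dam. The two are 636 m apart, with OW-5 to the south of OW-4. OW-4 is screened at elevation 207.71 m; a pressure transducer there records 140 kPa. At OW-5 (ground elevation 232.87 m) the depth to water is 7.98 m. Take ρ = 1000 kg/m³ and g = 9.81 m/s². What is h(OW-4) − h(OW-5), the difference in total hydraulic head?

Pressure head at OW-4: ψ = P/(ρg) = 140×1000 / (1000 × 9.81) = 14.27 m.
Total head at OW-4: h = z + ψ = 207.71 + 14.27 = 221.98 m.
Total head at OW-5: h = 232.87 − 7.98 = 224.89 m.
Head difference: h(OW-4) − h(OW-5) = 221.98 − 224.89 = -2.91 m.

Δh ≈ -2.91 m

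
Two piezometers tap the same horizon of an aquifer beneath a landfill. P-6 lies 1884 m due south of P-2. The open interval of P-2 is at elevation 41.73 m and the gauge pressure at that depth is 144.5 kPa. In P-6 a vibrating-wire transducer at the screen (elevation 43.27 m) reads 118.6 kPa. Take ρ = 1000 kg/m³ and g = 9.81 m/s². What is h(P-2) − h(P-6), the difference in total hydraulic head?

Δh ≈ 1.10 m

Pressure head at P-2: ψ = P/(ρg) = 144.5×1000 / (1000 × 9.81) = 14.73 m.
Total head at P-2: h = z + ψ = 41.73 + 14.73 = 56.46 m.
Pressure head at P-6: ψ = P/(ρg) = 118.6×1000 / (1000 × 9.81) = 12.09 m.
Total head at P-6: h = z + ψ = 43.27 + 12.09 = 55.36 m.
Head difference: h(P-2) − h(P-6) = 56.46 − 55.36 = 1.10 m.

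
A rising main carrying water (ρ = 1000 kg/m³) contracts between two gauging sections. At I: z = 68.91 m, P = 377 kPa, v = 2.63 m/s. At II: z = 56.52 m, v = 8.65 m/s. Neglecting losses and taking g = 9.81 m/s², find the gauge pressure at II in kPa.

P₂ ≈ 465 kPa

Pressure head at I: ψ₁ = P₁/(ρg) = 377×1000 / (1000 × 9.81) = 38.43 m.
Velocity heads: v₁²/2g = 2.63²/19.62 = 0.353 m; v₂²/2g = 8.65²/19.62 = 3.814 m.
Total head H = z₁ + ψ₁ + v₁²/2g = 68.91 + 38.43 + 0.353 = 107.69 m.
ψ₂ = H − z₂ − v₂²/2g = 107.69 − 56.52 − 3.814 = 47.36 m.
P₂ = ρgψ₂ = 1000 × 9.81 × 47.36 ≈ 465 kPa.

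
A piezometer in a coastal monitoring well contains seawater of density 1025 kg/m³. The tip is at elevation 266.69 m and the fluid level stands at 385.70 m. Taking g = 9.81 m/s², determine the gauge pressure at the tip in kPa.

Pressure head ψ = h − z = 385.70 − 266.69 = 119.01 m.
P = ρgψ = 1025 × 9.81 × 119.01 = 1196675 Pa ≈ 1200 kPa.

P ≈ 1200 kPa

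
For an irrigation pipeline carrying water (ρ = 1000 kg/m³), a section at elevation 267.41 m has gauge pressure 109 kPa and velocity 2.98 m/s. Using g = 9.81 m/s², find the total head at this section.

h ≈ 278.97 m

Pressure head ψ = P/(ρg) = 109×1000 / (1000 × 9.81) = 11.11 m.
Velocity head = v²/(2g) = 2.98² / (2 × 9.81) = 0.453 m.
h = z + ψ + v²/(2g) = 267.41 + 11.11 + 0.453 = 278.97 m.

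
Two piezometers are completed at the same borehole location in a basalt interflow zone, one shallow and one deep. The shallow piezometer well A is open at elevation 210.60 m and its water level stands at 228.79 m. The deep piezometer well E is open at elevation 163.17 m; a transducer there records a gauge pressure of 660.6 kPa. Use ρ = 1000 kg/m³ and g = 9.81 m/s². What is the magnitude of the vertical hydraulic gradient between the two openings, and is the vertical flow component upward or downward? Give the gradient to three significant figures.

Total head at well A: h = 228.79 m (water level in the standpipe).
Pressure head at well E: ψ = P/(ρg) = 660.6×1000 / (1000 × 9.81) = 67.34 m.
Total head at well E: h = z + ψ = 163.17 + 67.34 = 230.51 m.
Δh = h(well A) − h(well E) = 228.79 − 230.51 = -1.72 m.
Vertical separation Δz = 210.60 − 163.17 = 47.43 m.
|i_v| = |Δh| / Δz = 1.72 / 47.43 = 0.0363.
Head is higher in the deep piezometer, so vertical flow is upward (discharge condition).

|i_v| ≈ 0.0363; vertical flow is upward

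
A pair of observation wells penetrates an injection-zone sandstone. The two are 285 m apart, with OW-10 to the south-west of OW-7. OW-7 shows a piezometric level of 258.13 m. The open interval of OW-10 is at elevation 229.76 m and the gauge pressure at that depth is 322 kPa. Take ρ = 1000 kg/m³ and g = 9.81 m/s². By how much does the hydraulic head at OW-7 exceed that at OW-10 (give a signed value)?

Δh ≈ -4.45 m

Total head at OW-7: h = 258.13 m (water level in the piezometer is the total head).
Pressure head at OW-10: ψ = P/(ρg) = 322×1000 / (1000 × 9.81) = 32.82 m.
Total head at OW-10: h = z + ψ = 229.76 + 32.82 = 262.58 m.
Head difference: h(OW-7) − h(OW-10) = 258.13 − 262.58 = -4.45 m.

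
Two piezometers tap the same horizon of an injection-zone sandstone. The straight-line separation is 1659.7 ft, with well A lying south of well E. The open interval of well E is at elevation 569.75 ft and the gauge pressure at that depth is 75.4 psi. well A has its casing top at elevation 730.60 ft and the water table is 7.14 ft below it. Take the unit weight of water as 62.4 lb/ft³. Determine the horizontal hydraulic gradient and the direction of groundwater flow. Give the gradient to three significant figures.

i ≈ 0.0122; groundwater flows toward the south

Pressure head at well E: ψ = 144·P/γ = 144 × 75.4 / 62.4 = 174.00 ft.
Total head at well E: h = z + ψ = 569.75 + 174.00 = 743.75 ft.
Total head at well A: h = 730.60 − 7.14 = 723.46 ft.
Head difference: h(well E) − h(well A) = 743.75 − 723.46 = 20.29 ft.
Hydraulic gradient: i = |Δh| / L = 20.29 / 1659.7 = 0.0122.
Flow is from higher to lower head: from well E toward well A, i.e. toward the south.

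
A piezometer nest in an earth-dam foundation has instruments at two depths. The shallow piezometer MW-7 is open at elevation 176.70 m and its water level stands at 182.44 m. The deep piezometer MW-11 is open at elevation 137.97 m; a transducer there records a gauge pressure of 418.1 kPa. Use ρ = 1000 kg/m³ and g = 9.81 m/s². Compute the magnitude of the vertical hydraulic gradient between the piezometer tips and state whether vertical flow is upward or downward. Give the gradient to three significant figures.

Total head at MW-7: h = 182.44 m (water level in the standpipe).
Pressure head at MW-11: ψ = P/(ρg) = 418.1×1000 / (1000 × 9.81) = 42.62 m.
Total head at MW-11: h = z + ψ = 137.97 + 42.62 = 180.59 m.
Δh = h(MW-7) − h(MW-11) = 182.44 − 180.59 = 1.85 m.
Vertical separation Δz = 176.70 − 137.97 = 38.73 m.
|i_v| = |Δh| / Δz = 1.85 / 38.73 = 0.0478.
Head is higher in the shallow piezometer, so vertical flow is downward (recharge condition).

|i_v| ≈ 0.0478; vertical flow is downward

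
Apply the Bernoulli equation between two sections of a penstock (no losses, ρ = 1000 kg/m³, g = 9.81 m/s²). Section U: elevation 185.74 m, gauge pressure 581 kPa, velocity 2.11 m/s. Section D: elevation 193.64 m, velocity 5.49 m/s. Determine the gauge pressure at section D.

Pressure head at U: ψ₁ = P₁/(ρg) = 581×1000 / (1000 × 9.81) = 59.23 m.
Velocity heads: v₁²/2g = 2.11²/19.62 = 0.227 m; v₂²/2g = 5.49²/19.62 = 1.536 m.
Total head H = z₁ + ψ₁ + v₁²/2g = 185.74 + 59.23 + 0.227 = 245.20 m.
ψ₂ = H − z₂ − v₂²/2g = 245.20 − 193.64 − 1.536 = 50.02 m.
P₂ = ρgψ₂ = 1000 × 9.81 × 50.02 ≈ 491 kPa.

P₂ ≈ 491 kPa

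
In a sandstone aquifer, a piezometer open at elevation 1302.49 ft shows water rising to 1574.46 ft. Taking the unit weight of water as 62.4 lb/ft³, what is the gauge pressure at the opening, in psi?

P ≈ 118 psi

Pressure head ψ = h − z = 1574.46 − 1302.49 = 271.97 ft.
P = γ·ψ / 144 = 62.4 × 271.97 / 144 = 118 psi.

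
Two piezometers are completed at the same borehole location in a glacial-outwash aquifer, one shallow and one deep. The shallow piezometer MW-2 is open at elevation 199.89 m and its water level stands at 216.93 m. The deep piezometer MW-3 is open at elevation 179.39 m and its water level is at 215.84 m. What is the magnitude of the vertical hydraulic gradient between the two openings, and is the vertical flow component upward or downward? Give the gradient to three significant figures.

|i_v| ≈ 0.0532; vertical flow is downward

Total head at MW-2: h = 216.93 m (water level in the standpipe).
Total head at MW-3: h = 215.84 m.
Δh = h(MW-2) − h(MW-3) = 216.93 − 215.84 = 1.09 m.
Vertical separation Δz = 199.89 − 179.39 = 20.50 m.
|i_v| = |Δh| / Δz = 1.09 / 20.50 = 0.0532.
Head is higher in the shallow piezometer, so vertical flow is downward (recharge condition).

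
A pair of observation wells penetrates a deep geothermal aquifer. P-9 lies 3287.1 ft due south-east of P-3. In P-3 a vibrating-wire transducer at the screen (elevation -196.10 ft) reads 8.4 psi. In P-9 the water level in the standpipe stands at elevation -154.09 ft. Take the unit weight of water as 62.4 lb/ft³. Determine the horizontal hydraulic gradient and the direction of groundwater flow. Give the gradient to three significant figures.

Pressure head at P-3: ψ = 144·P/γ = 144 × 8.4 / 62.4 = 19.38 ft.
Total head at P-3: h = z + ψ = -196.10 + 19.38 = -176.72 ft.
Total head at P-9: h = -154.09 ft (water level in the piezometer is the total head).
Head difference: h(P-3) − h(P-9) = -176.72 − (-154.09) = -22.63 ft.
Hydraulic gradient: i = |Δh| / L = 22.63 / 3287.1 = 0.00688.
Flow is from higher to lower head: from P-9 toward P-3, i.e. toward the north-west.

i ≈ 0.00688; groundwater flows toward the north-west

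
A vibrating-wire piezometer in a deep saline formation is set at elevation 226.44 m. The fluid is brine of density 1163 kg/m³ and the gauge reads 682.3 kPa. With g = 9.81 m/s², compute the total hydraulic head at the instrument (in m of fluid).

h ≈ 286.24 m

ψ = P/(ρg) = 682.3×1000 / (1163 × 9.81) = 59.80 m.
h = z + ψ = 226.44 + 59.80 = 286.24 m.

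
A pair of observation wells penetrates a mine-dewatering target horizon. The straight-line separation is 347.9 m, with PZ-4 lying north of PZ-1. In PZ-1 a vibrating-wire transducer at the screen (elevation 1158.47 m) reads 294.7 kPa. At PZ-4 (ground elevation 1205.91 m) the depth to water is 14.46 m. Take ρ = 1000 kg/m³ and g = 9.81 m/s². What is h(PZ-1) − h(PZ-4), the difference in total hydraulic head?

Pressure head at PZ-1: ψ = P/(ρg) = 294.7×1000 / (1000 × 9.81) = 30.04 m.
Total head at PZ-1: h = z + ψ = 1158.47 + 30.04 = 1188.51 m.
Total head at PZ-4: h = 1205.91 − 14.46 = 1191.45 m.
Head difference: h(PZ-1) − h(PZ-4) = 1188.51 − 1191.45 = -2.94 m.

Δh ≈ -2.94 m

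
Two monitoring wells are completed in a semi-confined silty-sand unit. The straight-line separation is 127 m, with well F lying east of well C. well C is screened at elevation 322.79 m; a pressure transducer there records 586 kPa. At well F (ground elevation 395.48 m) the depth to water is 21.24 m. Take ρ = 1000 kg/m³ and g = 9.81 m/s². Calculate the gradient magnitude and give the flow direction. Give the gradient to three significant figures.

Pressure head at well C: ψ = P/(ρg) = 586×1000 / (1000 × 9.81) = 59.73 m.
Total head at well C: h = z + ψ = 322.79 + 59.73 = 382.52 m.
Total head at well F: h = 395.48 − 21.24 = 374.24 m.
Head difference: h(well C) − h(well F) = 382.52 − 374.24 = 8.28 m.
Hydraulic gradient: i = |Δh| / L = 8.28 / 127 = 0.0652.
Flow is from higher to lower head: from well C toward well F, i.e. toward the east.

i ≈ 0.0652; groundwater flows toward the east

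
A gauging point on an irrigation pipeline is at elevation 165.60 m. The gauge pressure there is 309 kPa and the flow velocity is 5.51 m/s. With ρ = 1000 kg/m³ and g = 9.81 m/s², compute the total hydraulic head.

Pressure head ψ = P/(ρg) = 309×1000 / (1000 × 9.81) = 31.50 m.
Velocity head = v²/(2g) = 5.51² / (2 × 9.81) = 1.547 m.
h = z + ψ + v²/(2g) = 165.60 + 31.50 + 1.547 = 198.65 m.

h ≈ 198.65 m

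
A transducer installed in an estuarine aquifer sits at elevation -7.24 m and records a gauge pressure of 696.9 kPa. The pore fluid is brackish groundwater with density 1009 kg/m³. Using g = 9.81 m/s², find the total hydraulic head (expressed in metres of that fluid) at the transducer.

h ≈ 63.17 m

ψ = P/(ρg) = 696.9×1000 / (1009 × 9.81) = 70.41 m.
h = z + ψ = -7.24 + 70.41 = 63.17 m.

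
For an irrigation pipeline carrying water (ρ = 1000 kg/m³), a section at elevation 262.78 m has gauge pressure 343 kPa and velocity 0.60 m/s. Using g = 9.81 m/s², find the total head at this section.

h ≈ 297.76 m

Pressure head ψ = P/(ρg) = 343×1000 / (1000 × 9.81) = 34.96 m.
Velocity head = v²/(2g) = 0.60² / (2 × 9.81) = 0.018 m.
h = z + ψ + v²/(2g) = 262.78 + 34.96 + 0.018 = 297.76 m.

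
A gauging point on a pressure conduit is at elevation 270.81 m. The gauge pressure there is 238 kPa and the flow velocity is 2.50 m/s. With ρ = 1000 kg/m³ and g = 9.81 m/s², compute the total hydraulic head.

Pressure head ψ = P/(ρg) = 238×1000 / (1000 × 9.81) = 24.26 m.
Velocity head = v²/(2g) = 2.50² / (2 × 9.81) = 0.319 m.
h = z + ψ + v²/(2g) = 270.81 + 24.26 + 0.319 = 295.39 m.

h ≈ 295.39 m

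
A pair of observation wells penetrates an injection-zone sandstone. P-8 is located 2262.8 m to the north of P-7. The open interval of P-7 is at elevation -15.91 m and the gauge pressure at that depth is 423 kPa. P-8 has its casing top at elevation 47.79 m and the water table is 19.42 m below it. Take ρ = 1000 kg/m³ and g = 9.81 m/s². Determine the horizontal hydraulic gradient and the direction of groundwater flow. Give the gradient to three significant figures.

i ≈ 0.000513; groundwater flows toward the south

Pressure head at P-7: ψ = P/(ρg) = 423×1000 / (1000 × 9.81) = 43.12 m.
Total head at P-7: h = z + ψ = -15.91 + 43.12 = 27.21 m.
Total head at P-8: h = 47.79 − 19.42 = 28.37 m.
Head difference: h(P-7) − h(P-8) = 27.21 − 28.37 = -1.16 m.
Hydraulic gradient: i = |Δh| / L = 1.16 / 2262.8 = 0.000513.
Flow is from higher to lower head: from P-8 toward P-7, i.e. toward the south.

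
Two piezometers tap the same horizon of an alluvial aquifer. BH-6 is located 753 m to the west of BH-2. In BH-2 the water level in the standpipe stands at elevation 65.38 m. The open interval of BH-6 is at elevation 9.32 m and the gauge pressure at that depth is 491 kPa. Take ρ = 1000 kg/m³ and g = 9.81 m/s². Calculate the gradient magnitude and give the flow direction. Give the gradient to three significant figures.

Total head at BH-2: h = 65.38 m (water level in the piezometer is the total head).
Pressure head at BH-6: ψ = P/(ρg) = 491×1000 / (1000 × 9.81) = 50.05 m.
Total head at BH-6: h = z + ψ = 9.32 + 50.05 = 59.37 m.
Head difference: h(BH-2) − h(BH-6) = 65.38 − 59.37 = 6.01 m.
Hydraulic gradient: i = |Δh| / L = 6.01 / 753 = 0.00798.
Flow is from higher to lower head: from BH-2 toward BH-6, i.e. toward the west.

i ≈ 0.00798; groundwater flows toward the west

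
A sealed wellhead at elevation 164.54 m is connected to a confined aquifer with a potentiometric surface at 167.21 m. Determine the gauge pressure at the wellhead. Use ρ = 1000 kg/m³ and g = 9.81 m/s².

P ≈ 26.2 kPa

Head above the cap: Δh = 167.21 − 164.54 = 2.67 m.
P = ρgΔh = 1000 × 9.81 × 2.67 = 26193 Pa ≈ 26.2 kPa.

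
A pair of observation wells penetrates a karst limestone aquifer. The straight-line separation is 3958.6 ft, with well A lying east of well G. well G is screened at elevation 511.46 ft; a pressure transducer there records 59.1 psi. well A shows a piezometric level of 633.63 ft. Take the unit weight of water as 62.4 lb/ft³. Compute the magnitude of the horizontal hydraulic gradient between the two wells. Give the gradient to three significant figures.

Pressure head at well G: ψ = 144·P/γ = 144 × 59.1 / 62.4 = 136.38 ft.
Total head at well G: h = z + ψ = 511.46 + 136.38 = 647.84 ft.
Total head at well A: h = 633.63 ft (water level in the piezometer is the total head).
Head difference: h(well G) − h(well A) = 647.84 − 633.63 = 14.21 ft.
Hydraulic gradient: i = |Δh| / L = 14.21 / 3958.6 = 0.00359.

i ≈ 0.00359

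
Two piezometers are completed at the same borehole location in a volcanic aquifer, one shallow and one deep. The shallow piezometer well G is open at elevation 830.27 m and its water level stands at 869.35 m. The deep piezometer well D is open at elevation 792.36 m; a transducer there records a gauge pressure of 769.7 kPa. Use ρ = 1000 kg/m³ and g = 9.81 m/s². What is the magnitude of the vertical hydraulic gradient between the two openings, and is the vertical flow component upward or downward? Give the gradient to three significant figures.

Total head at well G: h = 869.35 m (water level in the standpipe).
Pressure head at well D: ψ = P/(ρg) = 769.7×1000 / (1000 × 9.81) = 78.46 m.
Total head at well D: h = z + ψ = 792.36 + 78.46 = 870.82 m.
Δh = h(well G) − h(well D) = 869.35 − 870.82 = -1.47 m.
Vertical separation Δz = 830.27 − 792.36 = 37.91 m.
|i_v| = |Δh| / Δz = 1.47 / 37.91 = 0.0388.
Head is higher in the deep piezometer, so vertical flow is upward (discharge condition).

|i_v| ≈ 0.0388; vertical flow is upward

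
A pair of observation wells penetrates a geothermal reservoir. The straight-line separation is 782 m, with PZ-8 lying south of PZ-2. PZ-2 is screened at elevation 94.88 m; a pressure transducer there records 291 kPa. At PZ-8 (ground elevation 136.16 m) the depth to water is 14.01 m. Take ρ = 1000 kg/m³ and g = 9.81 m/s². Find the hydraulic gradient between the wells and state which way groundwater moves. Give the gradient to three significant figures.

i ≈ 0.00306; groundwater flows toward the south

Pressure head at PZ-2: ψ = P/(ρg) = 291×1000 / (1000 × 9.81) = 29.66 m.
Total head at PZ-2: h = z + ψ = 94.88 + 29.66 = 124.54 m.
Total head at PZ-8: h = 136.16 − 14.01 = 122.15 m.
Head difference: h(PZ-2) − h(PZ-8) = 124.54 − 122.15 = 2.39 m.
Hydraulic gradient: i = |Δh| / L = 2.39 / 782 = 0.00306.
Flow is from higher to lower head: from PZ-2 toward PZ-8, i.e. toward the south.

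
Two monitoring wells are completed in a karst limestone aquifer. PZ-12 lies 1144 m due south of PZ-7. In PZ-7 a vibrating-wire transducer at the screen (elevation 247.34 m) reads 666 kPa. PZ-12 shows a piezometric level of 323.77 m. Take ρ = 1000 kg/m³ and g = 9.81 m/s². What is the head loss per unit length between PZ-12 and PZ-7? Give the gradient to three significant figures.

i ≈ 0.00747 m/m

Pressure head at PZ-7: ψ = P/(ρg) = 666×1000 / (1000 × 9.81) = 67.89 m.
Total head at PZ-7: h = z + ψ = 247.34 + 67.89 = 315.23 m.
Total head at PZ-12: h = 323.77 m (water level in the piezometer is the total head).
Head difference: h(PZ-7) − h(PZ-12) = 315.23 − 323.77 = -8.54 m.
Hydraulic gradient: i = |Δh| / L = 8.54 / 1144 = 0.00747.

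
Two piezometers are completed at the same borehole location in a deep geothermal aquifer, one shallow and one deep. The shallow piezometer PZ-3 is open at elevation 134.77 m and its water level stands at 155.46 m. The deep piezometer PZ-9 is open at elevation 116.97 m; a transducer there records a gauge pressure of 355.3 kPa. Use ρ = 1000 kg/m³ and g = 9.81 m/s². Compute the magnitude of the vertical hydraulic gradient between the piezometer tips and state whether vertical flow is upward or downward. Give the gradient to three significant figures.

|i_v| ≈ 0.128; vertical flow is downward

Total head at PZ-3: h = 155.46 m (water level in the standpipe).
Pressure head at PZ-9: ψ = P/(ρg) = 355.3×1000 / (1000 × 9.81) = 36.22 m.
Total head at PZ-9: h = z + ψ = 116.97 + 36.22 = 153.19 m.
Δh = h(PZ-3) − h(PZ-9) = 155.46 − 153.19 = 2.27 m.
Vertical separation Δz = 134.77 − 116.97 = 17.80 m.
|i_v| = |Δh| / Δz = 2.27 / 17.80 = 0.128.
Head is higher in the shallow piezometer, so vertical flow is downward (recharge condition).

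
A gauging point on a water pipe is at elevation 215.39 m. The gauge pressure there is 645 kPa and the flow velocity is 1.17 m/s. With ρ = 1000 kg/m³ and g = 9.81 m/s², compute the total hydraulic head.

h ≈ 281.21 m

Pressure head ψ = P/(ρg) = 645×1000 / (1000 × 9.81) = 65.75 m.
Velocity head = v²/(2g) = 1.17² / (2 × 9.81) = 0.070 m.
h = z + ψ + v²/(2g) = 215.39 + 65.75 + 0.070 = 281.21 m.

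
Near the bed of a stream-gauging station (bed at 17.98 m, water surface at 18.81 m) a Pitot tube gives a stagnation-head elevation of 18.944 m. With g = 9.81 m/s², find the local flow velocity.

Near the bed, under hydrostatic conditions, the piezometric head (z + ψ) equals the free-surface elevation, 18.81 m.
Velocity head = total − piezometric = 18.944 − 18.81 = 0.134 m.
v = √(2g·h_v) = √(2 × 9.81 × 0.134) = 1.62 m/s.

v ≈ 1.62 m/s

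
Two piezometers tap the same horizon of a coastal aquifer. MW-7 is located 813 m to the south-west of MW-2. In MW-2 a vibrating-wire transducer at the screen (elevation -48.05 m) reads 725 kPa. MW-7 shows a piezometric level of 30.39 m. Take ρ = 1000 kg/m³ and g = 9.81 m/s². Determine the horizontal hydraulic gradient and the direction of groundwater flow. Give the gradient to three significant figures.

i ≈ 0.00558; groundwater flows toward the north-east

Pressure head at MW-2: ψ = P/(ρg) = 725×1000 / (1000 × 9.81) = 73.90 m.
Total head at MW-2: h = z + ψ = -48.05 + 73.90 = 25.85 m.
Total head at MW-7: h = 30.39 m (water level in the piezometer is the total head).
Head difference: h(MW-2) − h(MW-7) = 25.85 − 30.39 = -4.54 m.
Hydraulic gradient: i = |Δh| / L = 4.54 / 813 = 0.00558.
Flow is from higher to lower head: from MW-7 toward MW-2, i.e. toward the north-east.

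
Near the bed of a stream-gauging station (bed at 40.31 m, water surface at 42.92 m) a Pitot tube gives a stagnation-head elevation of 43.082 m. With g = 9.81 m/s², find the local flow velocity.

v ≈ 1.78 m/s

Near the bed, under hydrostatic conditions, the piezometric head (z + ψ) equals the free-surface elevation, 42.92 m.
Velocity head = total − piezometric = 43.082 − 42.92 = 0.162 m.
v = √(2g·h_v) = √(2 × 9.81 × 0.162) = 1.78 m/s.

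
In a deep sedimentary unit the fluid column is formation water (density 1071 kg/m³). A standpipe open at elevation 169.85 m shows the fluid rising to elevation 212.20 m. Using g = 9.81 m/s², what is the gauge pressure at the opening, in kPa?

Pressure head ψ = h − z = 212.20 − 169.85 = 42.35 m.
P = ρgψ = 1071 × 9.81 × 42.35 = 444951 Pa ≈ 445 kPa.

P ≈ 445 kPa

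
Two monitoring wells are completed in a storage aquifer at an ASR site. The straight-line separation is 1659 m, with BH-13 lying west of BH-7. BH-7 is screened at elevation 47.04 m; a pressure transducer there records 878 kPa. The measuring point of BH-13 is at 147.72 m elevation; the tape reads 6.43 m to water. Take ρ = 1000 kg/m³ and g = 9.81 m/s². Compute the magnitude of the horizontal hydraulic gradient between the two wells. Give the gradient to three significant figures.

Pressure head at BH-7: ψ = P/(ρg) = 878×1000 / (1000 × 9.81) = 89.50 m.
Total head at BH-7: h = z + ψ = 47.04 + 89.50 = 136.54 m.
Total head at BH-13: h = 147.72 − 6.43 = 141.29 m.
Head difference: h(BH-7) − h(BH-13) = 136.54 − 141.29 = -4.75 m.
Hydraulic gradient: i = |Δh| / L = 4.75 / 1659 = 0.00286.

i ≈ 0.00286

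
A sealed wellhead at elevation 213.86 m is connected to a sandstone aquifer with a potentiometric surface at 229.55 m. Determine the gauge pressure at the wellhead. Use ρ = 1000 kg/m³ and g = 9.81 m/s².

Head above the cap: Δh = 229.55 − 213.86 = 15.69 m.
P = ρgΔh = 1000 × 9.81 × 15.69 = 153919 Pa ≈ 154 kPa.

P ≈ 154 kPa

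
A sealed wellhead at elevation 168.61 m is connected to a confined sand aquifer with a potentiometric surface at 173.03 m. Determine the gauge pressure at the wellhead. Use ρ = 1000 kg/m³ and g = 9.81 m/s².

Head above the cap: Δh = 173.03 − 168.61 = 4.42 m.
P = ρgΔh = 1000 × 9.81 × 4.42 = 43360 Pa ≈ 43.4 kPa.

P ≈ 43.4 kPa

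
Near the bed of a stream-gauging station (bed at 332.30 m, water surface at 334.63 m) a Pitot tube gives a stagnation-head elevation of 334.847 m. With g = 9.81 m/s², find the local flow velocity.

Near the bed, under hydrostatic conditions, the piezometric head (z + ψ) equals the free-surface elevation, 334.63 m.
Velocity head = total − piezometric = 334.847 − 334.63 = 0.217 m.
v = √(2g·h_v) = √(2 × 9.81 × 0.217) = 2.06 m/s.

v ≈ 2.06 m/s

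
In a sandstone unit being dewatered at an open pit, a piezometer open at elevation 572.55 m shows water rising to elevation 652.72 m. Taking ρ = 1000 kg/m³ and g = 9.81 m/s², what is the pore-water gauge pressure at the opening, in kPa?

Pressure head ψ = h − z = 652.72 − 572.55 = 80.17 m.
P = ρgψ = 1000 × 9.81 × 80.17 = 786468 Pa ≈ 786 kPa.

P ≈ 786 kPa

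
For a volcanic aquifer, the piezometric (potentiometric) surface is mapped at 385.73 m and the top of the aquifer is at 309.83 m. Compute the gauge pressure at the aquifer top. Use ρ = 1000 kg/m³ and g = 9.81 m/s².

P ≈ 745 kPa

Pressure head at the aquifer top: ψ = h − z = 385.73 − 309.83 = 75.90 m.
P = ρgψ = 1000 × 9.81 × 75.90 = 744579 Pa ≈ 745 kPa.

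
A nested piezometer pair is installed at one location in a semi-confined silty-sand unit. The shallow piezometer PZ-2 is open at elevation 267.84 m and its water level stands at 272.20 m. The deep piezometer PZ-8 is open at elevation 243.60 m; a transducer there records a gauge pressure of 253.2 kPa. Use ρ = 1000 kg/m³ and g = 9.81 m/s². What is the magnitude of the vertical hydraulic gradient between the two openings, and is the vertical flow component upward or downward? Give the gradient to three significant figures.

Total head at PZ-2: h = 272.20 m (water level in the standpipe).
Pressure head at PZ-8: ψ = P/(ρg) = 253.2×1000 / (1000 × 9.81) = 25.81 m.
Total head at PZ-8: h = z + ψ = 243.60 + 25.81 = 269.41 m.
Δh = h(PZ-2) − h(PZ-8) = 272.20 − 269.41 = 2.79 m.
Vertical separation Δz = 267.84 − 243.60 = 24.24 m.
|i_v| = |Δh| / Δz = 2.79 / 24.24 = 0.115.
Head is higher in the shallow piezometer, so vertical flow is downward (recharge condition).

|i_v| ≈ 0.115; vertical flow is downward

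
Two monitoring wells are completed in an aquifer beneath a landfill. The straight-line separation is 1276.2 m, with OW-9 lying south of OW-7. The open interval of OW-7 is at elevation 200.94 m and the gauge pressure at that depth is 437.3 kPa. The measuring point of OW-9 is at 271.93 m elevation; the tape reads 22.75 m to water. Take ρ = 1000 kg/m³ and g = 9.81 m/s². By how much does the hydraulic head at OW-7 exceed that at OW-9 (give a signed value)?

Δh ≈ -3.66 m

Pressure head at OW-7: ψ = P/(ρg) = 437.3×1000 / (1000 × 9.81) = 44.58 m.
Total head at OW-7: h = z + ψ = 200.94 + 44.58 = 245.52 m.
Total head at OW-9: h = 271.93 − 22.75 = 249.18 m.
Head difference: h(OW-7) − h(OW-9) = 245.52 − 249.18 = -3.66 m.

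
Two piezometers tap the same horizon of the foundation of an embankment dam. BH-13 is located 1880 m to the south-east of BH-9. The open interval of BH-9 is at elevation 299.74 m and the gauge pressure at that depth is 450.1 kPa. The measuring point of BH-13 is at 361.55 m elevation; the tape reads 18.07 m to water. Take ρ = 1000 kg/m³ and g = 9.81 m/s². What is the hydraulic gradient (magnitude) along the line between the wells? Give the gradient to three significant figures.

i ≈ 0.00114

Pressure head at BH-9: ψ = P/(ρg) = 450.1×1000 / (1000 × 9.81) = 45.88 m.
Total head at BH-9: h = z + ψ = 299.74 + 45.88 = 345.62 m.
Total head at BH-13: h = 361.55 − 18.07 = 343.48 m.
Head difference: h(BH-9) − h(BH-13) = 345.62 − 343.48 = 2.14 m.
Hydraulic gradient: i = |Δh| / L = 2.14 / 1880 = 0.00114.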